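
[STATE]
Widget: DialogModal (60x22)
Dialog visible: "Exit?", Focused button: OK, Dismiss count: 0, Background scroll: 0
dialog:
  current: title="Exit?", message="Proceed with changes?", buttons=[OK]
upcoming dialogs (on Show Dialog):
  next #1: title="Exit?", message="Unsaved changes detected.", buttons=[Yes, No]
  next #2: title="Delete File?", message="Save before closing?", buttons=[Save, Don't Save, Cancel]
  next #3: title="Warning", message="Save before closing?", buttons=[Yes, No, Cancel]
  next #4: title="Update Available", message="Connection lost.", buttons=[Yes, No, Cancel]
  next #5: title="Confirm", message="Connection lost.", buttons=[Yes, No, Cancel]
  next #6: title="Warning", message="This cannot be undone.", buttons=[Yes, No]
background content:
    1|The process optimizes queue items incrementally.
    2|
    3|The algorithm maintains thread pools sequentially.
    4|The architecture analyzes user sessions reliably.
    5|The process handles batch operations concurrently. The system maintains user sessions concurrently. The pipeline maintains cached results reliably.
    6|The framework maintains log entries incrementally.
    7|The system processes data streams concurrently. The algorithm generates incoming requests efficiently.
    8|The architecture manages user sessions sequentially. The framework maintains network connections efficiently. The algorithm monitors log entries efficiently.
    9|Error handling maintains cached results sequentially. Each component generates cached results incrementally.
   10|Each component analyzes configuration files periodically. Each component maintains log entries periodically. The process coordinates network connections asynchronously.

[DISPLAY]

The process optimizes queue items incrementally.            
                                                            
The algorithm maintains thread pools sequentially.          
The architecture analyzes user sessions reliably.           
The process handles batch operations concurrently. The syste
The framework maintains log entries incrementally.          
The system processes data streams concurrently. The algorith
The architecture manages user sessions sequentially. The fra
Error handling ma┌───────────────────────┐quentially. Each c
Each component an│         Exit?         │s periodically. Ea
                 │ Proceed with changes? │                  
                 │          [OK]         │                  
                 └───────────────────────┘                  
                                                            
                                                            
                                                            
                                                            
                                                            
                                                            
                                                            
                                                            
                                                            


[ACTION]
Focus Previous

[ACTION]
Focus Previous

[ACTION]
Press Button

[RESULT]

The process optimizes queue items incrementally.            
                                                            
The algorithm maintains thread pools sequentially.          
The architecture analyzes user sessions reliably.           
The process handles batch operations concurrently. The syste
The framework maintains log entries incrementally.          
The system processes data streams concurrently. The algorith
The architecture manages user sessions sequentially. The fra
Error handling maintains cached results sequentially. Each c
Each component analyzes configuration files periodically. Ea
                                                            
                                                            
                                                            
                                                            
                                                            
                                                            
                                                            
                                                            
                                                            
                                                            
                                                            
                                                            


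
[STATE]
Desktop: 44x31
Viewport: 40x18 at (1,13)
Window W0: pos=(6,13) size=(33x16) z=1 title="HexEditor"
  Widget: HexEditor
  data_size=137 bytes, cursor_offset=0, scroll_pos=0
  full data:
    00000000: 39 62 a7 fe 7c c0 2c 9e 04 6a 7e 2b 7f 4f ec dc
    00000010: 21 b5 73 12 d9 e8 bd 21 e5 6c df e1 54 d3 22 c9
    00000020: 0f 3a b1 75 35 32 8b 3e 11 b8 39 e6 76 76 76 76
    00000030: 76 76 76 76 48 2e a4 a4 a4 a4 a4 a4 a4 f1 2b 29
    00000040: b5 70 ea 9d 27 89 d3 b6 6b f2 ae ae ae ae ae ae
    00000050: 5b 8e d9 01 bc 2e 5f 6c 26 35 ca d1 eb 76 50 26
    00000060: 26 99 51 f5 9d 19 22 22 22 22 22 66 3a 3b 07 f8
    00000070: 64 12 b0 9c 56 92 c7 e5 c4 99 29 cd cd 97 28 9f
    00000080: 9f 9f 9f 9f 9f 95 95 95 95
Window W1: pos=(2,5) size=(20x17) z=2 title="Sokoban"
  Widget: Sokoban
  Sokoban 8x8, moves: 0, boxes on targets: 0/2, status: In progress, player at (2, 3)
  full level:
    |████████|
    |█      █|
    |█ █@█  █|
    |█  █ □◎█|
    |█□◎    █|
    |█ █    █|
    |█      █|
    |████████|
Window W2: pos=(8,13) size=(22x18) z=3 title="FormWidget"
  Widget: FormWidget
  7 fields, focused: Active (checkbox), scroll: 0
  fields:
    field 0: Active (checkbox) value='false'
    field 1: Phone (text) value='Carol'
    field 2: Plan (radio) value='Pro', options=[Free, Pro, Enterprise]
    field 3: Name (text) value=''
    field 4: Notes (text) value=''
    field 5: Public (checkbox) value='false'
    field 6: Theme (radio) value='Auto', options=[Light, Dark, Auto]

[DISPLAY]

 ┃█ █  ┏━━━━━━━━━━━━━━━━━━━━┓━━━━━━━━┓  
 ┃█    ┃ FormWidget         ┃        ┃  
 ┃█████┠────────────────────┨────────┨  
 ┃Moves┃> Active:     [ ]   ┃c c0 2c ┃  
 ┃     ┃  Phone:      [Caro]┃9 e8 bd ┃  
 ┃     ┃  Plan:       ( ) Fr┃5 32 8b ┃  
 ┃     ┃  Name:       [    ]┃8 2e a4 ┃  
 ┃     ┃  Notes:      [    ]┃7 89 d3 ┃  
 ┗━━━━━┃  Public:     [ ]   ┃c 2e 5f ┃  
     ┃0┃  Theme:      ( ) Li┃d 19 22 ┃  
     ┃0┃                    ┃6 92 c7 ┃  
     ┃0┃                    ┃f 95 95 ┃  
     ┃ ┃                    ┃        ┃  
     ┃ ┃                    ┃        ┃  
     ┃ ┃                    ┃        ┃  
     ┗━┃                    ┃━━━━━━━━┛  
       ┃                    ┃           
       ┗━━━━━━━━━━━━━━━━━━━━┛           


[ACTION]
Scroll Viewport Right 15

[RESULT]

 █  ┏━━━━━━━━━━━━━━━━━━━━┓━━━━━━━━┓     
    ┃ FormWidget         ┃        ┃     
████┠────────────────────┨────────┨     
oves┃> Active:     [ ]   ┃c c0 2c ┃     
    ┃  Phone:      [Caro]┃9 e8 bd ┃     
    ┃  Plan:       ( ) Fr┃5 32 8b ┃     
    ┃  Name:       [    ]┃8 2e a4 ┃     
    ┃  Notes:      [    ]┃7 89 d3 ┃     
━━━━┃  Public:     [ ]   ┃c 2e 5f ┃     
  ┃0┃  Theme:      ( ) Li┃d 19 22 ┃     
  ┃0┃                    ┃6 92 c7 ┃     
  ┃0┃                    ┃f 95 95 ┃     
  ┃ ┃                    ┃        ┃     
  ┃ ┃                    ┃        ┃     
  ┃ ┃                    ┃        ┃     
  ┗━┃                    ┃━━━━━━━━┛     
    ┃                    ┃              
    ┗━━━━━━━━━━━━━━━━━━━━┛              


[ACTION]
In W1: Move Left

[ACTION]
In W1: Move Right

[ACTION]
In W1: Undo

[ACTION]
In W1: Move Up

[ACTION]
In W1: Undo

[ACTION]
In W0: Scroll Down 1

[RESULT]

 █  ┏━━━━━━━━━━━━━━━━━━━━┓━━━━━━━━┓     
    ┃ FormWidget         ┃        ┃     
████┠────────────────────┨────────┨     
oves┃> Active:     [ ]   ┃9 e8 bd ┃     
    ┃  Phone:      [Caro]┃5 32 8b ┃     
    ┃  Plan:       ( ) Fr┃8 2e a4 ┃     
    ┃  Name:       [    ]┃7 89 d3 ┃     
    ┃  Notes:      [    ]┃c 2e 5f ┃     
━━━━┃  Public:     [ ]   ┃d 19 22 ┃     
  ┃0┃  Theme:      ( ) Li┃6 92 c7 ┃     
  ┃0┃                    ┃f 95 95 ┃     
  ┃ ┃                    ┃        ┃     
  ┃ ┃                    ┃        ┃     
  ┃ ┃                    ┃        ┃     
  ┃ ┃                    ┃        ┃     
  ┗━┃                    ┃━━━━━━━━┛     
    ┃                    ┃              
    ┗━━━━━━━━━━━━━━━━━━━━┛              


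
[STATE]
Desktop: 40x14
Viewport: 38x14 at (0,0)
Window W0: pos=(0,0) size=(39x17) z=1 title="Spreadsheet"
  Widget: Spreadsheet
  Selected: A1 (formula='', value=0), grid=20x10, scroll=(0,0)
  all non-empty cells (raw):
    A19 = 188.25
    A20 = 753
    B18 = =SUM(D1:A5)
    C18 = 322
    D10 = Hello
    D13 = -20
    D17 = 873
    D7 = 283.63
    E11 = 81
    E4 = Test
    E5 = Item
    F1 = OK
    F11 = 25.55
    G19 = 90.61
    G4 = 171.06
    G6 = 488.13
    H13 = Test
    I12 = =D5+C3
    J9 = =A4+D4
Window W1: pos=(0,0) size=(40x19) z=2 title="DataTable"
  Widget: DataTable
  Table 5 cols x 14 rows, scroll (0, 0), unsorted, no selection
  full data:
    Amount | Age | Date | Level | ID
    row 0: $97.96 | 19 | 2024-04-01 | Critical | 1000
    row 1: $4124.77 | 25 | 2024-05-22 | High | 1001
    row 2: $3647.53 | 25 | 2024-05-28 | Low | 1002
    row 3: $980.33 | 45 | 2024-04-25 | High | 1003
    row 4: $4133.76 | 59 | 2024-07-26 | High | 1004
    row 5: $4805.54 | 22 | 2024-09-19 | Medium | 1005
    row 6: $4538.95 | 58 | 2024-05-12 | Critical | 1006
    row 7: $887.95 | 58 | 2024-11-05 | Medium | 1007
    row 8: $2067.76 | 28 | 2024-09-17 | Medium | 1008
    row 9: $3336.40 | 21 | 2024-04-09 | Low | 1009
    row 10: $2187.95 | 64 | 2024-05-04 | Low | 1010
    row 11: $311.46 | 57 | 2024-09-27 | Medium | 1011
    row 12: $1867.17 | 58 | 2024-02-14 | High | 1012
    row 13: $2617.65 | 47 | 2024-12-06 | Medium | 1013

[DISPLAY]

┏━━━━━━━━━━━━━━━━━━━━━━━━━━━━━━━━━━━━━
┃ DataTable                           
┠─────────────────────────────────────
┃Amount  │Age│Date      │Level   │ID  
┃────────┼───┼──────────┼────────┼────
┃$97.96  │19 │2024-04-01│Critical│1000
┃$4124.77│25 │2024-05-22│High    │1001
┃$3647.53│25 │2024-05-28│Low     │1002
┃$980.33 │45 │2024-04-25│High    │1003
┃$4133.76│59 │2024-07-26│High    │1004
┃$4805.54│22 │2024-09-19│Medium  │1005
┃$4538.95│58 │2024-05-12│Critical│1006
┃$887.95 │58 │2024-11-05│Medium  │1007
┃$2067.76│28 │2024-09-17│Medium  │1008


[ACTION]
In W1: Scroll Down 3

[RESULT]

┏━━━━━━━━━━━━━━━━━━━━━━━━━━━━━━━━━━━━━
┃ DataTable                           
┠─────────────────────────────────────
┃Amount  │Age│Date      │Level   │ID  
┃────────┼───┼──────────┼────────┼────
┃$4124.77│25 │2024-05-22│High    │1001
┃$3647.53│25 │2024-05-28│Low     │1002
┃$980.33 │45 │2024-04-25│High    │1003
┃$4133.76│59 │2024-07-26│High    │1004
┃$4805.54│22 │2024-09-19│Medium  │1005
┃$4538.95│58 │2024-05-12│Critical│1006
┃$887.95 │58 │2024-11-05│Medium  │1007
┃$2067.76│28 │2024-09-17│Medium  │1008
┃$3336.40│21 │2024-04-09│Low     │1009


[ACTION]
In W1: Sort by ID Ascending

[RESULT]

┏━━━━━━━━━━━━━━━━━━━━━━━━━━━━━━━━━━━━━
┃ DataTable                           
┠─────────────────────────────────────
┃Amount  │Age│Date      │Level   │ID ▲
┃────────┼───┼──────────┼────────┼────
┃$4124.77│25 │2024-05-22│High    │1001
┃$3647.53│25 │2024-05-28│Low     │1002
┃$980.33 │45 │2024-04-25│High    │1003
┃$4133.76│59 │2024-07-26│High    │1004
┃$4805.54│22 │2024-09-19│Medium  │1005
┃$4538.95│58 │2024-05-12│Critical│1006
┃$887.95 │58 │2024-11-05│Medium  │1007
┃$2067.76│28 │2024-09-17│Medium  │1008
┃$3336.40│21 │2024-04-09│Low     │1009


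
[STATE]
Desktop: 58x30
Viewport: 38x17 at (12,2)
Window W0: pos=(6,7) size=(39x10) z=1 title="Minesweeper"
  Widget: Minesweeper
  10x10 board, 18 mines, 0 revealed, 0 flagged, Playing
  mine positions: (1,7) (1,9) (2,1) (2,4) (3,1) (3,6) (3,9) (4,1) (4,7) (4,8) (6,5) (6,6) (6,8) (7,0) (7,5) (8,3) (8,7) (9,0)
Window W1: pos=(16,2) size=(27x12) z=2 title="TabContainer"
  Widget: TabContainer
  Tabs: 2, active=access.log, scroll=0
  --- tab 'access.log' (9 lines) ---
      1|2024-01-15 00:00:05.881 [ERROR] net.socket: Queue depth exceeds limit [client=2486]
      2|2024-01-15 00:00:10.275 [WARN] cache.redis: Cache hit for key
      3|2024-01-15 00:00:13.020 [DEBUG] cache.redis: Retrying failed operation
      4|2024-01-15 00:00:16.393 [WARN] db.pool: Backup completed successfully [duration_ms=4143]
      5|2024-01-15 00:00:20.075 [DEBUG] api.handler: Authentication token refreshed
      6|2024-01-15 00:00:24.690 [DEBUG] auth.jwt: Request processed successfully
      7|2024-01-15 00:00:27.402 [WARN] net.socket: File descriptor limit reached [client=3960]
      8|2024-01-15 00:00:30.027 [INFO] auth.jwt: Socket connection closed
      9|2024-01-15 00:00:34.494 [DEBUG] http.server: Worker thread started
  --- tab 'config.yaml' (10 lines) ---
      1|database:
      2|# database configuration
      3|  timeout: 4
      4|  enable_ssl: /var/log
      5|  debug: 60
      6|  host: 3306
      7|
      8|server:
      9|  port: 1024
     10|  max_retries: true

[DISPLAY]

    ┏━━━━━━━━━━━━━━━━━━━━━━━━━┓       
    ┃ TabContainer            ┃       
    ┠─────────────────────────┨       
    ┃[access.log]│ config.yaml┃       
    ┃─────────────────────────┃       
━━━━┃2024-01-15 00:00:05.881 [┃━┓     
swee┃2024-01-15 00:00:10.275 [┃ ┃     
────┃2024-01-15 00:00:13.020 [┃─┨     
■■■■┃2024-01-15 00:00:16.393 [┃ ┃     
■■■■┃2024-01-15 00:00:20.075 [┃ ┃     
■■■■┃2024-01-15 00:00:24.690 [┃ ┃     
■■■■┗━━━━━━━━━━━━━━━━━━━━━━━━━┛ ┃     
■■■■■                           ┃     
■■■■■                           ┃     
━━━━━━━━━━━━━━━━━━━━━━━━━━━━━━━━┛     
                                      
                                      


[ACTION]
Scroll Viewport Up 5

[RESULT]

                                      
                                      
    ┏━━━━━━━━━━━━━━━━━━━━━━━━━┓       
    ┃ TabContainer            ┃       
    ┠─────────────────────────┨       
    ┃[access.log]│ config.yaml┃       
    ┃─────────────────────────┃       
━━━━┃2024-01-15 00:00:05.881 [┃━┓     
swee┃2024-01-15 00:00:10.275 [┃ ┃     
────┃2024-01-15 00:00:13.020 [┃─┨     
■■■■┃2024-01-15 00:00:16.393 [┃ ┃     
■■■■┃2024-01-15 00:00:20.075 [┃ ┃     
■■■■┃2024-01-15 00:00:24.690 [┃ ┃     
■■■■┗━━━━━━━━━━━━━━━━━━━━━━━━━┛ ┃     
■■■■■                           ┃     
■■■■■                           ┃     
━━━━━━━━━━━━━━━━━━━━━━━━━━━━━━━━┛     


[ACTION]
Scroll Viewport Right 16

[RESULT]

                                      
                                      
━━━━━━━━━━━━━━━━━━━━━━┓               
bContainer            ┃               
──────────────────────┨               
cess.log]│ config.yaml┃               
──────────────────────┃               
4-01-15 00:00:05.881 [┃━┓             
4-01-15 00:00:10.275 [┃ ┃             
4-01-15 00:00:13.020 [┃─┨             
4-01-15 00:00:16.393 [┃ ┃             
4-01-15 00:00:20.075 [┃ ┃             
4-01-15 00:00:24.690 [┃ ┃             
━━━━━━━━━━━━━━━━━━━━━━┛ ┃             
                        ┃             
                        ┃             
━━━━━━━━━━━━━━━━━━━━━━━━┛             


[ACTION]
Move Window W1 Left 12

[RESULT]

                                      
                                      
━━━━━━━━━━┓                           
          ┃                           
──────────┨                           
onfig.yaml┃                           
──────────┃                           
0:05.881 [┃━━━━━━━━━━━━━┓             
0:10.275 [┃             ┃             
0:13.020 [┃─────────────┨             
0:16.393 [┃             ┃             
0:20.075 [┃             ┃             
0:24.690 [┃             ┃             
━━━━━━━━━━┛             ┃             
                        ┃             
                        ┃             
━━━━━━━━━━━━━━━━━━━━━━━━┛             


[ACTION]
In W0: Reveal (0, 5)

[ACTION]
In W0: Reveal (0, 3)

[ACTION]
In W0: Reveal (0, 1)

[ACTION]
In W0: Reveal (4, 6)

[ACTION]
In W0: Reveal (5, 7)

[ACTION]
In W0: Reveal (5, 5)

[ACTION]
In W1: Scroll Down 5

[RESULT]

                                      
                                      
━━━━━━━━━━┓                           
          ┃                           
──────────┨                           
onfig.yaml┃                           
──────────┃                           
0:24.690 [┃━━━━━━━━━━━━━┓             
0:27.402 [┃             ┃             
0:30.027 [┃─────────────┨             
0:34.494 [┃             ┃             
          ┃             ┃             
          ┃             ┃             
━━━━━━━━━━┛             ┃             
                        ┃             
                        ┃             
━━━━━━━━━━━━━━━━━━━━━━━━┛             


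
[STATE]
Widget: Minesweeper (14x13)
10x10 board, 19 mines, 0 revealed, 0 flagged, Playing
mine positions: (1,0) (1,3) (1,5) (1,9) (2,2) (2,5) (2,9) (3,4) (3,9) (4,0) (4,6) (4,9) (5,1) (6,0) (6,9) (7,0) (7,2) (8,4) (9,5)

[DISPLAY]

■■■■■■■■■■    
■■■■■■■■■■    
■■■■■■■■■■    
■■■■■■■■■■    
■■■■■■■■■■    
■■■■■■■■■■    
■■■■■■■■■■    
■■■■■■■■■■    
■■■■■■■■■■    
■■■■■■■■■■    
              
              
              


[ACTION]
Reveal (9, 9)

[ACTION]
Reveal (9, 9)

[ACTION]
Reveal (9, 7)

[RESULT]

■■■■■■■■■■    
■■■■■■■■■■    
■■■■■■■■■■    
■■■■■■■■■■    
■■1112■■■■    
■■1  1112■    
■■21    1■    
■■■211  11    
■■■■■21       
■■■■■■1       
              
              
              


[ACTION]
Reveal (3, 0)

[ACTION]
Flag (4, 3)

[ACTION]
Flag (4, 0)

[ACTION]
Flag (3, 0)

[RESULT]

■■■■■■■■■■    
■■■■■■■■■■    
■■■■■■■■■■    
1■■■■■■■■■    
⚑■1112■■■■    
■■1  1112■    
■■21    1■    
■■■211  11    
■■■■■21       
■■■■■■1       
              
              
              


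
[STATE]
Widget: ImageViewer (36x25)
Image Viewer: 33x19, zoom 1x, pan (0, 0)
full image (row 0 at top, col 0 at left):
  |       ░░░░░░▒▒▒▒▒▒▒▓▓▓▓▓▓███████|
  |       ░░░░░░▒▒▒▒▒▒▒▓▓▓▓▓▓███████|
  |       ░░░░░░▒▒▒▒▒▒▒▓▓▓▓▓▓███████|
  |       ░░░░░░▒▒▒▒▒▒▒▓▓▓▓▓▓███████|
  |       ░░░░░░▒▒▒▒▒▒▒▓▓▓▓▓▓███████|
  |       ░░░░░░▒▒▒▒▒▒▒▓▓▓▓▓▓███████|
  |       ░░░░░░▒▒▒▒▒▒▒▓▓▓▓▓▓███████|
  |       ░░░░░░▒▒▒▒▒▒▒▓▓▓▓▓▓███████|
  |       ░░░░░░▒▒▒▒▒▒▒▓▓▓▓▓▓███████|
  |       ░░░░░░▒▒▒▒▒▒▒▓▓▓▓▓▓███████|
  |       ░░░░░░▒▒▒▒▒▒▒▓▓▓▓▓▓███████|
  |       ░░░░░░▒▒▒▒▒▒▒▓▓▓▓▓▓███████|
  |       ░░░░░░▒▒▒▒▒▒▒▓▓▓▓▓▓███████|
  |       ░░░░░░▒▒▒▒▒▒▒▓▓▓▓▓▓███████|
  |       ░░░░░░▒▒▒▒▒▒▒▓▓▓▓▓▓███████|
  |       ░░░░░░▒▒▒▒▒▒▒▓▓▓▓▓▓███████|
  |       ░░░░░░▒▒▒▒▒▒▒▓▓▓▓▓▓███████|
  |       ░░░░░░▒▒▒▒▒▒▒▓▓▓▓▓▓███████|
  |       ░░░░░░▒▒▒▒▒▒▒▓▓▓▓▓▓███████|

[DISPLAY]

       ░░░░░░▒▒▒▒▒▒▒▓▓▓▓▓▓███████   
       ░░░░░░▒▒▒▒▒▒▒▓▓▓▓▓▓███████   
       ░░░░░░▒▒▒▒▒▒▒▓▓▓▓▓▓███████   
       ░░░░░░▒▒▒▒▒▒▒▓▓▓▓▓▓███████   
       ░░░░░░▒▒▒▒▒▒▒▓▓▓▓▓▓███████   
       ░░░░░░▒▒▒▒▒▒▒▓▓▓▓▓▓███████   
       ░░░░░░▒▒▒▒▒▒▒▓▓▓▓▓▓███████   
       ░░░░░░▒▒▒▒▒▒▒▓▓▓▓▓▓███████   
       ░░░░░░▒▒▒▒▒▒▒▓▓▓▓▓▓███████   
       ░░░░░░▒▒▒▒▒▒▒▓▓▓▓▓▓███████   
       ░░░░░░▒▒▒▒▒▒▒▓▓▓▓▓▓███████   
       ░░░░░░▒▒▒▒▒▒▒▓▓▓▓▓▓███████   
       ░░░░░░▒▒▒▒▒▒▒▓▓▓▓▓▓███████   
       ░░░░░░▒▒▒▒▒▒▒▓▓▓▓▓▓███████   
       ░░░░░░▒▒▒▒▒▒▒▓▓▓▓▓▓███████   
       ░░░░░░▒▒▒▒▒▒▒▓▓▓▓▓▓███████   
       ░░░░░░▒▒▒▒▒▒▒▓▓▓▓▓▓███████   
       ░░░░░░▒▒▒▒▒▒▒▓▓▓▓▓▓███████   
       ░░░░░░▒▒▒▒▒▒▒▓▓▓▓▓▓███████   
                                    
                                    
                                    
                                    
                                    
                                    


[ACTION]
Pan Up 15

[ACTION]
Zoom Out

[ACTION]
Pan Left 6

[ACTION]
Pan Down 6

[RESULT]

       ░░░░░░▒▒▒▒▒▒▒▓▓▓▓▓▓███████   
       ░░░░░░▒▒▒▒▒▒▒▓▓▓▓▓▓███████   
       ░░░░░░▒▒▒▒▒▒▒▓▓▓▓▓▓███████   
       ░░░░░░▒▒▒▒▒▒▒▓▓▓▓▓▓███████   
       ░░░░░░▒▒▒▒▒▒▒▓▓▓▓▓▓███████   
       ░░░░░░▒▒▒▒▒▒▒▓▓▓▓▓▓███████   
       ░░░░░░▒▒▒▒▒▒▒▓▓▓▓▓▓███████   
       ░░░░░░▒▒▒▒▒▒▒▓▓▓▓▓▓███████   
       ░░░░░░▒▒▒▒▒▒▒▓▓▓▓▓▓███████   
       ░░░░░░▒▒▒▒▒▒▒▓▓▓▓▓▓███████   
       ░░░░░░▒▒▒▒▒▒▒▓▓▓▓▓▓███████   
       ░░░░░░▒▒▒▒▒▒▒▓▓▓▓▓▓███████   
       ░░░░░░▒▒▒▒▒▒▒▓▓▓▓▓▓███████   
                                    
                                    
                                    
                                    
                                    
                                    
                                    
                                    
                                    
                                    
                                    
                                    


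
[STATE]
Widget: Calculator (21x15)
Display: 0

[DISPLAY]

                    0
┌───┬───┬───┬───┐    
│ 7 │ 8 │ 9 │ ÷ │    
├───┼───┼───┼───┤    
│ 4 │ 5 │ 6 │ × │    
├───┼───┼───┼───┤    
│ 1 │ 2 │ 3 │ - │    
├───┼───┼───┼───┤    
│ 0 │ . │ = │ + │    
├───┼───┼───┼───┤    
│ C │ MC│ MR│ M+│    
└───┴───┴───┴───┘    
                     
                     
                     


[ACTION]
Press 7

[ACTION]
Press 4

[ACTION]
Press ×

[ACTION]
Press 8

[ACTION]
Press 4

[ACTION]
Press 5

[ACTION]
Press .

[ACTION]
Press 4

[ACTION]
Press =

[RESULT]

              62559.6
┌───┬───┬───┬───┐    
│ 7 │ 8 │ 9 │ ÷ │    
├───┼───┼───┼───┤    
│ 4 │ 5 │ 6 │ × │    
├───┼───┼───┼───┤    
│ 1 │ 2 │ 3 │ - │    
├───┼───┼───┼───┤    
│ 0 │ . │ = │ + │    
├───┼───┼───┼───┤    
│ C │ MC│ MR│ M+│    
└───┴───┴───┴───┘    
                     
                     
                     


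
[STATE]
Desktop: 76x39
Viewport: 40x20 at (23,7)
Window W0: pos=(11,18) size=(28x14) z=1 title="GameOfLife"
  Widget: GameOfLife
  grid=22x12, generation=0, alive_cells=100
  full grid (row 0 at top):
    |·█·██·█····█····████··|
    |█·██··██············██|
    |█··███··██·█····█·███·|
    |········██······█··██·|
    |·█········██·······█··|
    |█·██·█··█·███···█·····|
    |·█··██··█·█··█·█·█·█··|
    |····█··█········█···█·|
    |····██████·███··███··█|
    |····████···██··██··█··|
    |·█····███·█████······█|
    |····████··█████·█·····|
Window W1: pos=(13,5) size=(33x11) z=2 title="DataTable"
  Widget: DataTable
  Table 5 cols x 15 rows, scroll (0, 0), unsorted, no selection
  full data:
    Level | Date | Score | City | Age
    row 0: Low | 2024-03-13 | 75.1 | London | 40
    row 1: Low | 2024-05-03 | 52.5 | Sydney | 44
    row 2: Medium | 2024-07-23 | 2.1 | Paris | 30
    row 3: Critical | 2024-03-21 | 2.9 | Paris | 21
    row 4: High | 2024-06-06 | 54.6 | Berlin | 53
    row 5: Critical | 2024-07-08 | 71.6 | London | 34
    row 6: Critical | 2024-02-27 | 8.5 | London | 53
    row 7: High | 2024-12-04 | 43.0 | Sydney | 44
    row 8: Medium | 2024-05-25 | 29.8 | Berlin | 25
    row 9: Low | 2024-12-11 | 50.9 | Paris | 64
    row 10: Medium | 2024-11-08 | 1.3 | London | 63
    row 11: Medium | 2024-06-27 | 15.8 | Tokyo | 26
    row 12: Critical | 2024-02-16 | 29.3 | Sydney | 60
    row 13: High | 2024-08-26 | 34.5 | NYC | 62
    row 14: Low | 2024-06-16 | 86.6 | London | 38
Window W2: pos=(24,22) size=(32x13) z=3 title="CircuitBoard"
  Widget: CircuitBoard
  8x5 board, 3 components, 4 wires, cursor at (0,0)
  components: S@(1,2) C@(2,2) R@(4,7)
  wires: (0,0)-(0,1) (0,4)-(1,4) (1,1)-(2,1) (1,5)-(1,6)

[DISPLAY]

──────────────────────┨                 
Date      │Score│City ┃                 
──────────┼─────┼─────┃                 
2024-03-13│75.1 │Londo┃                 
2024-05-03│52.5 │Sydne┃                 
2024-07-23│2.1  │Paris┃                 
2024-03-21│2.9  │Paris┃                 
2024-06-06│54.6 │Berli┃                 
━━━━━━━━━━━━━━━━━━━━━━┛                 
                                        
                                        
━━━━━━━━━━━━━━━┓                        
               ┃                        
───────────────┨                        
               ┃                        
·┏━━━━━━━━━━━━━━━━━━━━━━━━━━━━━━┓       
█┃ CircuitBoard                 ┃       
·┠──────────────────────────────┨       
█┃   0 1 2 3 4 5 6 7            ┃       
█┃0  [.]─ ·           ·         ┃       


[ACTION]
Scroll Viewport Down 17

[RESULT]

               ┃                        
───────────────┨                        
               ┃                        
·┏━━━━━━━━━━━━━━━━━━━━━━━━━━━━━━┓       
█┃ CircuitBoard                 ┃       
·┠──────────────────────────────┨       
█┃   0 1 2 3 4 5 6 7            ┃       
█┃0  [.]─ ·           ·         ┃       
·┃                    │         ┃       
·┃1       ·   S       ·   · ─ · ┃       
█┃        │                     ┃       
█┃2       ·   C                 ┃       
━┃                              ┃       
 ┃3                             ┃       
 ┃                              ┃       
 ┗━━━━━━━━━━━━━━━━━━━━━━━━━━━━━━┛       
                                        
                                        
                                        
                                        


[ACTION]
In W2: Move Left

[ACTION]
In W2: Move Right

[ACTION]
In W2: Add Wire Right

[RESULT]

               ┃                        
───────────────┨                        
               ┃                        
·┏━━━━━━━━━━━━━━━━━━━━━━━━━━━━━━┓       
█┃ CircuitBoard                 ┃       
·┠──────────────────────────────┨       
█┃   0 1 2 3 4 5 6 7            ┃       
█┃0   · ─[.]─ ·       ·         ┃       
·┃                    │         ┃       
·┃1       ·   S       ·   · ─ · ┃       
█┃        │                     ┃       
█┃2       ·   C                 ┃       
━┃                              ┃       
 ┃3                             ┃       
 ┃                              ┃       
 ┗━━━━━━━━━━━━━━━━━━━━━━━━━━━━━━┛       
                                        
                                        
                                        
                                        


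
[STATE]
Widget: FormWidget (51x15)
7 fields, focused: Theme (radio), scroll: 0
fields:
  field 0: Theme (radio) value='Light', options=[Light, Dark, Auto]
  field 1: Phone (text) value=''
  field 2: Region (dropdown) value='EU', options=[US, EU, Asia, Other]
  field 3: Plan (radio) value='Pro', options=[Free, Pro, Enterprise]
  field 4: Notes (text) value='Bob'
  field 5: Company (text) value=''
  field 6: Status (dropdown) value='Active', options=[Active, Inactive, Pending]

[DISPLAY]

> Theme:      (●) Light  ( ) Dark  ( ) Auto        
  Phone:      [                                   ]
  Region:     [EU                                ▼]
  Plan:       ( ) Free  (●) Pro  ( ) Enterprise    
  Notes:      [Bob                                ]
  Company:    [                                   ]
  Status:     [Active                            ▼]
                                                   
                                                   
                                                   
                                                   
                                                   
                                                   
                                                   
                                                   


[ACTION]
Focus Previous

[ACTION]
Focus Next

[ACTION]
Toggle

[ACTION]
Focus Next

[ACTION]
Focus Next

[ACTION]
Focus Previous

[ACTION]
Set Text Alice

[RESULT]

  Theme:      (●) Light  ( ) Dark  ( ) Auto        
> Phone:      [Alice                              ]
  Region:     [EU                                ▼]
  Plan:       ( ) Free  (●) Pro  ( ) Enterprise    
  Notes:      [Bob                                ]
  Company:    [                                   ]
  Status:     [Active                            ▼]
                                                   
                                                   
                                                   
                                                   
                                                   
                                                   
                                                   
                                                   


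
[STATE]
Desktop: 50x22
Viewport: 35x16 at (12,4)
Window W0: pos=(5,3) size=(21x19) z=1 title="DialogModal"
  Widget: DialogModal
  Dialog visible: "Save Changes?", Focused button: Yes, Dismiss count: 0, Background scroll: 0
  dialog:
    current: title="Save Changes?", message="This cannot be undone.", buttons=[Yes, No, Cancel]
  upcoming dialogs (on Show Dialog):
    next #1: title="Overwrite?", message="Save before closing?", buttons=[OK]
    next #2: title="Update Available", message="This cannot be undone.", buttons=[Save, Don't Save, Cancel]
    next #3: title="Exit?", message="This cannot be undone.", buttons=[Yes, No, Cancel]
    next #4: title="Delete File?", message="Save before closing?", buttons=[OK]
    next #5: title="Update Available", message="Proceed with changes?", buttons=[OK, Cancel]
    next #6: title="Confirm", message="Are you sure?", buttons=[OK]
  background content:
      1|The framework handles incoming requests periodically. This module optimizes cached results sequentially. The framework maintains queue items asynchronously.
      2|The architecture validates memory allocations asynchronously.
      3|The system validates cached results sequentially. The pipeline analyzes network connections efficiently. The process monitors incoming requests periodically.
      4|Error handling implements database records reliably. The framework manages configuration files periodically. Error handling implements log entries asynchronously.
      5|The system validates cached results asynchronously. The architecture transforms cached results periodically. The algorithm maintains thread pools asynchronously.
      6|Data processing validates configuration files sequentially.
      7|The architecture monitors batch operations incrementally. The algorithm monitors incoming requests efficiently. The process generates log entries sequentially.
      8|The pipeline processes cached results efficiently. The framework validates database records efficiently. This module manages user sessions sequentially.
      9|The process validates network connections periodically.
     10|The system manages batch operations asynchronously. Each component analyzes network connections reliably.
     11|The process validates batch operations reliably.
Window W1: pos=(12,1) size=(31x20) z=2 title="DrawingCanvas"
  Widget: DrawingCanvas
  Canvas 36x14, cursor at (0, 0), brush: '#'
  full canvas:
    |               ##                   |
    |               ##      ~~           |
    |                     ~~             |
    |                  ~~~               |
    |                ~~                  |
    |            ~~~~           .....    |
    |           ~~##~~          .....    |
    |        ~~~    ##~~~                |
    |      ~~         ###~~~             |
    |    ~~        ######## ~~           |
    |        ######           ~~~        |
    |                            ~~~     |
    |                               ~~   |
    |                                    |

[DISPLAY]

┃+              ##            ┃    
┃               ##      ~~    ┃    
┃                     ~~      ┃    
┃                  ~~~        ┃    
┃                ~~           ┃    
┃            ~~~~           ..┃    
┃           ~~##~~          ..┃    
┃        ~~~    ##~~~         ┃    
┃      ~~         ###~~~      ┃    
┃    ~~        ######## ~~    ┃    
┃        ######           ~~~ ┃    
┃                            ~┃    
┃                             ┃    
┃                             ┃    
┃                             ┃    
┃                             ┃    


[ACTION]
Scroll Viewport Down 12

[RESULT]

┃                     ~~      ┃    
┃                  ~~~        ┃    
┃                ~~           ┃    
┃            ~~~~           ..┃    
┃           ~~##~~          ..┃    
┃        ~~~    ##~~~         ┃    
┃      ~~         ###~~~      ┃    
┃    ~~        ######## ~~    ┃    
┃        ######           ~~~ ┃    
┃                            ~┃    
┃                             ┃    
┃                             ┃    
┃                             ┃    
┃                             ┃    
┗━━━━━━━━━━━━━━━━━━━━━━━━━━━━━┛    
━━━━━━━━━━━━━┛                     


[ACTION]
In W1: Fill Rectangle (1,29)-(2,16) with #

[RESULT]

┃                #############┃    
┃                  ~~~        ┃    
┃                ~~           ┃    
┃            ~~~~           ..┃    
┃           ~~##~~          ..┃    
┃        ~~~    ##~~~         ┃    
┃      ~~         ###~~~      ┃    
┃    ~~        ######## ~~    ┃    
┃        ######           ~~~ ┃    
┃                            ~┃    
┃                             ┃    
┃                             ┃    
┃                             ┃    
┃                             ┃    
┗━━━━━━━━━━━━━━━━━━━━━━━━━━━━━┛    
━━━━━━━━━━━━━┛                     


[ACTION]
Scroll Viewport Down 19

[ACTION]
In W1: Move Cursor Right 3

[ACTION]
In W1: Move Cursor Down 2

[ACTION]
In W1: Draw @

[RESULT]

┃   @            #############┃    
┃                  ~~~        ┃    
┃                ~~           ┃    
┃            ~~~~           ..┃    
┃           ~~##~~          ..┃    
┃        ~~~    ##~~~         ┃    
┃      ~~         ###~~~      ┃    
┃    ~~        ######## ~~    ┃    
┃        ######           ~~~ ┃    
┃                            ~┃    
┃                             ┃    
┃                             ┃    
┃                             ┃    
┃                             ┃    
┗━━━━━━━━━━━━━━━━━━━━━━━━━━━━━┛    
━━━━━━━━━━━━━┛                     
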